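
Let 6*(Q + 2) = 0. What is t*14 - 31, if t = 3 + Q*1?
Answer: -17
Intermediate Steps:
Q = -2 (Q = -2 + (1/6)*0 = -2 + 0 = -2)
t = 1 (t = 3 - 2*1 = 3 - 2 = 1)
t*14 - 31 = 1*14 - 31 = 14 - 31 = -17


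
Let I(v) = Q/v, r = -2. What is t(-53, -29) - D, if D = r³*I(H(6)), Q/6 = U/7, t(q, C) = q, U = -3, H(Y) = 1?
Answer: -515/7 ≈ -73.571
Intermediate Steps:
Q = -18/7 (Q = 6*(-3/7) = -18/7 ≈ -2.5714)
I(v) = -18/(7*v)
D = 144/7 (D = (-2)³*(-18/7/1) = -(-144)/7 = -8*(-18/7) = 144/7 ≈ 20.571)
t(-53, -29) - D = -53 - 1*144/7 = -53 - 144/7 = -515/7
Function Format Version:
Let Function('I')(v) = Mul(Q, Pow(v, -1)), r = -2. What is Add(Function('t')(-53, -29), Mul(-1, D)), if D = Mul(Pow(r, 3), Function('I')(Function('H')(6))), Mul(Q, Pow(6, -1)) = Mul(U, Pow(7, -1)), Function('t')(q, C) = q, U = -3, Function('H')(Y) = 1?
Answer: Rational(-515, 7) ≈ -73.571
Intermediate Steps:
Q = Rational(-18, 7) (Q = Mul(6, Mul(-3, Pow(7, -1))) = Mul(6, Mul(-3, Rational(1, 7))) = Mul(6, Rational(-3, 7)) = Rational(-18, 7) ≈ -2.5714)
Function('I')(v) = Mul(Rational(-18, 7), Pow(v, -1))
D = Rational(144, 7) (D = Mul(Pow(-2, 3), Mul(Rational(-18, 7), Pow(1, -1))) = Mul(-8, Mul(Rational(-18, 7), 1)) = Mul(-8, Rational(-18, 7)) = Rational(144, 7) ≈ 20.571)
Add(Function('t')(-53, -29), Mul(-1, D)) = Add(-53, Mul(-1, Rational(144, 7))) = Add(-53, Rational(-144, 7)) = Rational(-515, 7)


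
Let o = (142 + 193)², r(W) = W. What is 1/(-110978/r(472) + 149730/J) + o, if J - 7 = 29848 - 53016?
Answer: 6443261559523/57413783 ≈ 1.1223e+5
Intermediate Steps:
J = -23161 (J = 7 + (29848 - 53016) = 7 - 23168 = -23161)
o = 112225 (o = 335² = 112225)
1/(-110978/r(472) + 149730/J) + o = 1/(-110978/472 + 149730/(-23161)) + 112225 = 1/(-110978*1/472 + 149730*(-1/23161)) + 112225 = 1/(-55489/236 - 6510/1007) + 112225 = 1/(-57413783/237652) + 112225 = -237652/57413783 + 112225 = 6443261559523/57413783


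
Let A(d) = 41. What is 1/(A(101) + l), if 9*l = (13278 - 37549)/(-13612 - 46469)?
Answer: 540729/22194160 ≈ 0.024364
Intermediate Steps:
l = 24271/540729 (l = ((13278 - 37549)/(-13612 - 46469))/9 = (-24271/(-60081))/9 = (-24271*(-1/60081))/9 = (1/9)*(24271/60081) = 24271/540729 ≈ 0.044886)
1/(A(101) + l) = 1/(41 + 24271/540729) = 1/(22194160/540729) = 540729/22194160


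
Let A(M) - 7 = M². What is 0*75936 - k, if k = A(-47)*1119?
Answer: -2479704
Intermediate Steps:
A(M) = 7 + M²
k = 2479704 (k = (7 + (-47)²)*1119 = (7 + 2209)*1119 = 2216*1119 = 2479704)
0*75936 - k = 0*75936 - 1*2479704 = 0 - 2479704 = -2479704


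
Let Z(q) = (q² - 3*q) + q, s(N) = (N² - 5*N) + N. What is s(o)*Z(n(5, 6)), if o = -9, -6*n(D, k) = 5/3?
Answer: 2665/36 ≈ 74.028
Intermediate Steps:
n(D, k) = -5/18 (n(D, k) = -5/(6*3) = -⅙*5/3 = -5/18)
s(N) = N² - 4*N
Z(q) = q² - 2*q
s(o)*Z(n(5, 6)) = (-9*(-4 - 9))*(-5*(-2 - 5/18)/18) = (-9*(-13))*(-5/18*(-41/18)) = 117*(205/324) = 2665/36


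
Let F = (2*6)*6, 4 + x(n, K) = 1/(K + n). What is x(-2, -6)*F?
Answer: -297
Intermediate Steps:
x(n, K) = -4 + 1/(K + n)
F = 72 (F = 12*6 = 72)
x(-2, -6)*F = ((1 - 4*(-6) - 4*(-2))/(-6 - 2))*72 = ((1 + 24 + 8)/(-8))*72 = -⅛*33*72 = -33/8*72 = -297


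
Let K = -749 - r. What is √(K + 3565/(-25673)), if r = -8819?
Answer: √5318869112785/25673 ≈ 89.832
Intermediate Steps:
K = 8070 (K = -749 - 1*(-8819) = -749 + 8819 = 8070)
√(K + 3565/(-25673)) = √(8070 + 3565/(-25673)) = √(8070 + 3565*(-1/25673)) = √(8070 - 3565/25673) = √(207177545/25673) = √5318869112785/25673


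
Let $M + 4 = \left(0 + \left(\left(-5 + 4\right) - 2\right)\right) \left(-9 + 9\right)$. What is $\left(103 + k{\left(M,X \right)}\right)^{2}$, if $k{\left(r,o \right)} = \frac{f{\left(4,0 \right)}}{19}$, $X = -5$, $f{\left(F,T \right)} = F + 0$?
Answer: $\frac{3845521}{361} \approx 10652.0$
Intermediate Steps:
$f{\left(F,T \right)} = F$
$M = -4$ ($M = -4 + \left(0 + \left(\left(-5 + 4\right) - 2\right)\right) \left(-9 + 9\right) = -4 + \left(0 - 3\right) 0 = -4 - 0 = -4 + 0 = -4$)
$k{\left(r,o \right)} = \frac{4}{19}$
$\left(103 + k{\left(M,X \right)}\right)^{2} = \left(103 + \frac{4}{19}\right)^{2} = \left(\frac{1961}{19}\right)^{2} = \frac{3845521}{361}$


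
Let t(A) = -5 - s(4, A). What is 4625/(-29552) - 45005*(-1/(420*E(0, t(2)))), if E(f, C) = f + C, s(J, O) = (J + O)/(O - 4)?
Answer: -33346819/620592 ≈ -53.734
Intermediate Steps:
s(J, O) = (J + O)/(-4 + O)
t(A) = -5 - (4 + A)/(-4 + A)
E(f, C) = C + f
4625/(-29552) - 45005*(-1/(420*E(0, t(2)))) = 4625/(-29552) - 45005*(-1/(420*(2*(8 - 3*2)/(-4 + 2) + 0))) = 4625*(-1/29552) - 45005*(-1/(420*(2*(8 - 6)/(-2) + 0))) = -4625/29552 - 45005*(-1/(420*(2*(-½)*2 + 0))) = -4625/29552 - 45005*(-1/(420*(-2 + 0))) = -4625/29552 - 45005/((-420*(-2))) = -4625/29552 - 45005/840 = -4625/29552 - 45005*1/840 = -4625/29552 - 9001/168 = -33346819/620592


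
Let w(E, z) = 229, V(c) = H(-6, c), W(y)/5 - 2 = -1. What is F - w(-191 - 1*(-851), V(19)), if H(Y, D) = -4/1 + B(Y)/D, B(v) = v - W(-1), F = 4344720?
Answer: 4344491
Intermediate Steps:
W(y) = 5 (W(y) = 10 + 5*(-1) = 10 - 5 = 5)
B(v) = -5 + v (B(v) = v - 1*5 = v - 5 = -5 + v)
H(Y, D) = -4 + (-5 + Y)/D (H(Y, D) = -4/1 + (-5 + Y)/D = -4*1 + (-5 + Y)/D = -4 + (-5 + Y)/D)
V(c) = (-11 - 4*c)/c (V(c) = (-5 - 6 - 4*c)/c = (-11 - 4*c)/c)
F - w(-191 - 1*(-851), V(19)) = 4344720 - 1*229 = 4344720 - 229 = 4344491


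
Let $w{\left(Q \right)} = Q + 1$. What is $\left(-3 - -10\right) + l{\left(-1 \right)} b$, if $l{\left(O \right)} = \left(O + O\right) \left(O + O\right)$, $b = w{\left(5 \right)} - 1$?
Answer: $27$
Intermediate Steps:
$w{\left(Q \right)} = 1 + Q$
$b = 5$ ($b = \left(1 + 5\right) - 1 = 6 - 1 = 5$)
$l{\left(O \right)} = 4 O^{2}$ ($l{\left(O \right)} = 2 O 2 O = 4 O^{2}$)
$\left(-3 - -10\right) + l{\left(-1 \right)} b = \left(-3 - -10\right) + 4 \left(-1\right)^{2} \cdot 5 = \left(-3 + 10\right) + 4 \cdot 1 \cdot 5 = 7 + 4 \cdot 5 = 7 + 20 = 27$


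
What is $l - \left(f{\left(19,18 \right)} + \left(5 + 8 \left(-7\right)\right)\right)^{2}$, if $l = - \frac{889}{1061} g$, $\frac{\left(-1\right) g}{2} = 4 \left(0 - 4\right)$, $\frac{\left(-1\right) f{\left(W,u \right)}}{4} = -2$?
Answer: $- \frac{1990237}{1061} \approx -1875.8$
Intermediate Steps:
$f{\left(W,u \right)} = 8$ ($f{\left(W,u \right)} = \left(-4\right) \left(-2\right) = 8$)
$g = 32$ ($g = - 2 \cdot 4 \left(0 - 4\right) = - 2 \cdot 4 \left(-4\right) = \left(-2\right) \left(-16\right) = 32$)
$l = - \frac{28448}{1061}$ ($l = - \frac{889}{1061} \cdot 32 = \left(-889\right) \frac{1}{1061} \cdot 32 = \left(- \frac{889}{1061}\right) 32 = - \frac{28448}{1061} \approx -26.812$)
$l - \left(f{\left(19,18 \right)} + \left(5 + 8 \left(-7\right)\right)\right)^{2} = - \frac{28448}{1061} - \left(8 + \left(5 + 8 \left(-7\right)\right)\right)^{2} = - \frac{28448}{1061} - \left(8 + \left(5 - 56\right)\right)^{2} = - \frac{28448}{1061} - \left(8 - 51\right)^{2} = - \frac{28448}{1061} - \left(-43\right)^{2} = - \frac{28448}{1061} - 1849 = - \frac{1990237}{1061}$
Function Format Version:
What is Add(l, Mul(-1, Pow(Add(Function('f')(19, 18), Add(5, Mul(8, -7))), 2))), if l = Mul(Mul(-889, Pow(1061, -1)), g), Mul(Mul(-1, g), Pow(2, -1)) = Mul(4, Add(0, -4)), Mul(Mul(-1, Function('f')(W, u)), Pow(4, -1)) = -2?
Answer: Rational(-1990237, 1061) ≈ -1875.8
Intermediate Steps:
Function('f')(W, u) = 8 (Function('f')(W, u) = Mul(-4, -2) = 8)
g = 32 (g = Mul(-2, Mul(4, Add(0, -4))) = Mul(-2, Mul(4, -4)) = Mul(-2, -16) = 32)
l = Rational(-28448, 1061) (l = Mul(Mul(-889, Pow(1061, -1)), 32) = Mul(Mul(-889, Rational(1, 1061)), 32) = Mul(Rational(-889, 1061), 32) = Rational(-28448, 1061) ≈ -26.812)
Add(l, Mul(-1, Pow(Add(Function('f')(19, 18), Add(5, Mul(8, -7))), 2))) = Add(Rational(-28448, 1061), Mul(-1, Pow(Add(8, Add(5, Mul(8, -7))), 2))) = Add(Rational(-28448, 1061), Mul(-1, Pow(Add(8, Add(5, -56)), 2))) = Add(Rational(-28448, 1061), Mul(-1, Pow(Add(8, -51), 2))) = Add(Rational(-28448, 1061), Mul(-1, Pow(-43, 2))) = Add(Rational(-28448, 1061), Mul(-1, 1849)) = Add(Rational(-28448, 1061), -1849) = Rational(-1990237, 1061)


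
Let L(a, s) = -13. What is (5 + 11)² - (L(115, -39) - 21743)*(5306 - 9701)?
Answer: -95617364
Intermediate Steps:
(5 + 11)² - (L(115, -39) - 21743)*(5306 - 9701) = (5 + 11)² - (-13 - 21743)*(5306 - 9701) = 16² - (-21756)*(-4395) = 256 - 1*95617620 = 256 - 95617620 = -95617364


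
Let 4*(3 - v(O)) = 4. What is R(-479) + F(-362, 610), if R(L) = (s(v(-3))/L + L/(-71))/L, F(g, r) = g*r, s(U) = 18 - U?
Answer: -3597226703325/16290311 ≈ -2.2082e+5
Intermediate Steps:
v(O) = 2 (v(O) = 3 - ¼*4 = 3 - 1 = 2)
R(L) = (16/L - L/71)/L (R(L) = ((18 - 1*2)/L + L/(-71))/L = ((18 - 2)/L + L*(-1/71))/L = (16/L - L/71)/L)
R(-479) + F(-362, 610) = (-1/71 + 16/(-479)²) - 362*610 = (-1/71 + 16*(1/229441)) - 220820 = (-1/71 + 16/229441) - 220820 = -228305/16290311 - 220820 = -3597226703325/16290311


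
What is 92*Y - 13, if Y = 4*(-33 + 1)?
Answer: -11789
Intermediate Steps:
Y = -128 (Y = 4*(-32) = -128)
92*Y - 13 = 92*(-128) - 13 = -11776 - 13 = -11789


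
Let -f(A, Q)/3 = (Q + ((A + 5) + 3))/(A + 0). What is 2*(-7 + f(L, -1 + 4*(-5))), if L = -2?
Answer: -59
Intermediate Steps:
f(A, Q) = -3*(8 + A + Q)/A (f(A, Q) = -3*(Q + ((A + 5) + 3))/(A + 0) = -3*(Q + ((5 + A) + 3))/A = -3*(Q + (8 + A))/A = -3*(8 + A + Q)/A)
2*(-7 + f(L, -1 + 4*(-5))) = 2*(-7 + 3*(-8 - 1*(-2) - (-1 + 4*(-5)))/(-2)) = 2*(-7 + 3*(-½)*(-8 + 2 - (-1 - 20))) = 2*(-7 + 3*(-½)*(-8 + 2 - 1*(-21))) = 2*(-7 + 3*(-½)*(-8 + 2 + 21)) = 2*(-7 + 3*(-½)*15) = 2*(-7 - 45/2) = 2*(-59/2) = -59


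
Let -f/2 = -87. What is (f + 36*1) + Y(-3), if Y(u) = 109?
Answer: 319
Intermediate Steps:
f = 174 (f = -2*(-87) = 174)
(f + 36*1) + Y(-3) = (174 + 36*1) + 109 = (174 + 36) + 109 = 210 + 109 = 319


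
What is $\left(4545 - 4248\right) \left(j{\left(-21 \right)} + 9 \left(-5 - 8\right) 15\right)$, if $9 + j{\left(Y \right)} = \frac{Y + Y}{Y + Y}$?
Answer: $-523611$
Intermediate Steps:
$j{\left(Y \right)} = -8$ ($j{\left(Y \right)} = -9 + \frac{Y + Y}{Y + Y} = -9 + \frac{2 Y}{2 Y} = -9 + 2 Y \frac{1}{2 Y} = -9 + 1 = -8$)
$\left(4545 - 4248\right) \left(j{\left(-21 \right)} + 9 \left(-5 - 8\right) 15\right) = \left(4545 - 4248\right) \left(-8 + 9 \left(-5 - 8\right) 15\right) = 297 \left(-8 + 9 \left(-13\right) 15\right) = 297 \left(-8 - 1755\right) = 297 \left(-1763\right) = -523611$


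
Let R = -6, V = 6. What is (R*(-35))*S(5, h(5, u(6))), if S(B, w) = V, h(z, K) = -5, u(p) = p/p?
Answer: 1260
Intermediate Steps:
u(p) = 1
S(B, w) = 6
(R*(-35))*S(5, h(5, u(6))) = -6*(-35)*6 = 210*6 = 1260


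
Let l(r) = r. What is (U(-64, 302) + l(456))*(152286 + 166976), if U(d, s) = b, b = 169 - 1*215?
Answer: 130897420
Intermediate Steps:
b = -46 (b = 169 - 215 = -46)
U(d, s) = -46
(U(-64, 302) + l(456))*(152286 + 166976) = (-46 + 456)*(152286 + 166976) = 410*319262 = 130897420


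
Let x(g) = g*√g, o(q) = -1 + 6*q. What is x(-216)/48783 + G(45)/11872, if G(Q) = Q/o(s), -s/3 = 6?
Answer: -45/1294048 - 432*I*√6/16261 ≈ -3.4775e-5 - 0.065075*I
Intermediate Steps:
s = -18 (s = -3*6 = -18)
x(g) = g^(3/2)
G(Q) = -Q/109 (G(Q) = Q/(-1 + 6*(-18)) = Q/(-1 - 108) = Q/(-109) = Q*(-1/109) = -Q/109)
x(-216)/48783 + G(45)/11872 = (-216)^(3/2)/48783 - 1/109*45/11872 = -1296*I*√6*(1/48783) - 45/109*1/11872 = -432*I*√6/16261 - 45/1294048 = -45/1294048 - 432*I*√6/16261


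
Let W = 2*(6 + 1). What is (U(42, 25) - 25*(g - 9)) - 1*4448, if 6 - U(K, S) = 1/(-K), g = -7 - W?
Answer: -155063/42 ≈ -3692.0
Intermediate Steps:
W = 14 (W = 2*7 = 14)
g = -21 (g = -7 - 14 = -21)
U(K, S) = 6 + 1/K (U(K, S) = 6 - 1/((-K)) = 6 - (-1)/K = 6 + 1/K)
(U(42, 25) - 25*(g - 9)) - 1*4448 = ((6 + 1/42) - 25*(-21 - 9)) - 1*4448 = ((6 + 1/42) - 25*(-30)) - 4448 = (253/42 + 750) - 4448 = 31753/42 - 4448 = -155063/42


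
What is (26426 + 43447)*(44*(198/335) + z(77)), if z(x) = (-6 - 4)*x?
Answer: -17415006774/335 ≈ -5.1985e+7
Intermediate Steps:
z(x) = -10*x
(26426 + 43447)*(44*(198/335) + z(77)) = (26426 + 43447)*(44*(198/335) - 10*77) = 69873*(44*(198*(1/335)) - 770) = 69873*(44*(198/335) - 770) = 69873*(8712/335 - 770) = 69873*(-249238/335) = -17415006774/335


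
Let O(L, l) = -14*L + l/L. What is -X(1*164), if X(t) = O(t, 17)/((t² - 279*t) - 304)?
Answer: -125509/1047632 ≈ -0.11980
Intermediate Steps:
X(t) = (-14*t + 17/t)/(-304 + t² - 279*t) (X(t) = (-14*t + 17/t)/((t² - 279*t) - 304) = (-14*t + 17/t)/(-304 + t² - 279*t))
-X(1*164) = -(-17 + 14*(1*164)²)/((1*164)*(304 - (1*164)² + 279*(1*164))) = -(-17 + 14*164²)/(164*(304 - 1*164² + 279*164)) = -(-17 + 14*26896)/(164*(304 - 1*26896 + 45756)) = -(-17 + 376544)/(164*(304 - 26896 + 45756)) = -376527/(164*19164) = -1*125509/1047632 = -125509/1047632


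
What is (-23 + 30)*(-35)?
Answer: -245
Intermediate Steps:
(-23 + 30)*(-35) = 7*(-35) = -245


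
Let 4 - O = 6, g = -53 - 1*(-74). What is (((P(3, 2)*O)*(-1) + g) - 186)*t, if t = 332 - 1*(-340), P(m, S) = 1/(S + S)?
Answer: -110544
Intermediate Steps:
P(m, S) = 1/(2*S)
g = 21 (g = -53 + 74 = 21)
O = -2 (O = 4 - 1*6 = 4 - 6 = -2)
t = 672 (t = 332 + 340 = 672)
(((P(3, 2)*O)*(-1) + g) - 186)*t = (((((1/2)/2)*(-2))*(-1) + 21) - 186)*672 = (((((1/2)*(1/2))*(-2))*(-1) + 21) - 186)*672 = ((((1/4)*(-2))*(-1) + 21) - 186)*672 = ((-1/2*(-1) + 21) - 186)*672 = ((1/2 + 21) - 186)*672 = (43/2 - 186)*672 = -329/2*672 = -110544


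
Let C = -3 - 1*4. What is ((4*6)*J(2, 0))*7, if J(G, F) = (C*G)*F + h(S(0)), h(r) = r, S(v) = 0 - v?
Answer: 0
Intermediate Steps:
S(v) = -v
C = -7 (C = -3 - 4 = -7)
J(G, F) = -7*F*G (J(G, F) = (-7*G)*F - 1*0 = -7*F*G + 0 = -7*F*G)
((4*6)*J(2, 0))*7 = ((4*6)*(-7*0*2))*7 = (24*0)*7 = 0*7 = 0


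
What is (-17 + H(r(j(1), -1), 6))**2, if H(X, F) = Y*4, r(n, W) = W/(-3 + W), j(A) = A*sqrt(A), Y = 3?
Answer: 25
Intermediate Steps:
j(A) = A**(3/2)
H(X, F) = 12 (H(X, F) = 3*4 = 12)
(-17 + H(r(j(1), -1), 6))**2 = (-17 + 12)**2 = (-5)**2 = 25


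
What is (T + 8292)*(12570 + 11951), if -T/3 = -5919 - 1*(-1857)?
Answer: 502141038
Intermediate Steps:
T = 12186 (T = -3*(-5919 - 1*(-1857)) = -3*(-5919 + 1857) = -3*(-4062) = 12186)
(T + 8292)*(12570 + 11951) = (12186 + 8292)*(12570 + 11951) = 20478*24521 = 502141038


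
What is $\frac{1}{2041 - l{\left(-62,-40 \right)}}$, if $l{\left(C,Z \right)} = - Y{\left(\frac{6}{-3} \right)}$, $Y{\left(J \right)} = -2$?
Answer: $\frac{1}{2039} \approx 0.00049044$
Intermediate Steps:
$l{\left(C,Z \right)} = 2$ ($l{\left(C,Z \right)} = \left(-1\right) \left(-2\right) = 2$)
$\frac{1}{2041 - l{\left(-62,-40 \right)}} = \frac{1}{2041 - 2} = \frac{1}{2039}$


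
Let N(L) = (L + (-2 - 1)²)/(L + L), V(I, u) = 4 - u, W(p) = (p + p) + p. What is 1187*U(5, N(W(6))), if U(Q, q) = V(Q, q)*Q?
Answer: 77155/4 ≈ 19289.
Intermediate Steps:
W(p) = 3*p (W(p) = 2*p + p = 3*p)
N(L) = (9 + L)/(2*L) (N(L) = (L + (-3)²)/((2*L)) = (L + 9)*(1/(2*L)) = (9 + L)*(1/(2*L)) = (9 + L)/(2*L))
U(Q, q) = Q*(4 - q) (U(Q, q) = (4 - q)*Q = Q*(4 - q))
1187*U(5, N(W(6))) = 1187*(5*(4 - (9 + 3*6)/(2*(3*6)))) = 1187*(5*(4 - (9 + 18)/(2*18))) = 1187*(5*(4 - 27/(2*18))) = 1187*(5*(4 - 1*¾)) = 1187*(5*(4 - ¾)) = 1187*(5*(13/4)) = 1187*(65/4) = 77155/4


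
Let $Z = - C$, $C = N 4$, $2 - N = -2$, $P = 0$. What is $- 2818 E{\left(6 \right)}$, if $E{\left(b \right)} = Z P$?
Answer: $0$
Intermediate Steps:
$N = 4$ ($N = 2 - -2 = 2 + 2 = 4$)
$C = 16$ ($C = 4 \cdot 4 = 16$)
$Z = -16$ ($Z = \left(-1\right) 16 = -16$)
$E{\left(b \right)} = 0$ ($E{\left(b \right)} = \left(-16\right) 0 = 0$)
$- 2818 E{\left(6 \right)} = \left(-2818\right) 0 = 0$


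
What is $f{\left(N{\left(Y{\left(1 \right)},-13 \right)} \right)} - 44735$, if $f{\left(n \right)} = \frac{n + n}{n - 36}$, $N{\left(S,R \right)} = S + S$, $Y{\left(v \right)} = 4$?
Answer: $- \frac{313149}{7} \approx -44736.0$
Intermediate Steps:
$N{\left(S,R \right)} = 2 S$
$f{\left(n \right)} = \frac{2 n}{-36 + n}$
$f{\left(N{\left(Y{\left(1 \right)},-13 \right)} \right)} - 44735 = \frac{2 \cdot 2 \cdot 4}{-36 + 2 \cdot 4} - 44735 = 2 \cdot 8 \frac{1}{-36 + 8} - 44735 = 2 \cdot 8 \frac{1}{-28} - 44735 = 2 \cdot 8 \left(- \frac{1}{28}\right) - 44735 = - \frac{4}{7} - 44735 = - \frac{313149}{7}$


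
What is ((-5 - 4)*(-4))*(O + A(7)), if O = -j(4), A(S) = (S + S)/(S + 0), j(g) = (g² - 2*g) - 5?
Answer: -36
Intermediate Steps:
j(g) = -5 + g² - 2*g
A(S) = 2 (A(S) = (2*S)/S = 2)
O = -3 (O = -(-5 + 4² - 2*4) = -(-5 + 16 - 8) = -1*3 = -3)
((-5 - 4)*(-4))*(O + A(7)) = ((-5 - 4)*(-4))*(-3 + 2) = -9*(-4)*(-1) = 36*(-1) = -36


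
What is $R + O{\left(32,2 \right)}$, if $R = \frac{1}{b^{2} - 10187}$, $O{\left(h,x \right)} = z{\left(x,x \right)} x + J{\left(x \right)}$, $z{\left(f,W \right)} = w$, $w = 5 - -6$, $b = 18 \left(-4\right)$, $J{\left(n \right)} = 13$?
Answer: $\frac{175104}{5003} \approx 35.0$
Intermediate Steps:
$b = -72$
$w = 11$ ($w = 5 + 6 = 11$)
$z{\left(f,W \right)} = 11$
$O{\left(h,x \right)} = 13 + 11 x$ ($O{\left(h,x \right)} = 11 x + 13 = 13 + 11 x$)
$R = - \frac{1}{5003}$ ($R = \frac{1}{\left(-72\right)^{2} - 10187} = \frac{1}{5184 - 10187} = \frac{1}{-5003} = - \frac{1}{5003} \approx -0.00019988$)
$R + O{\left(32,2 \right)} = - \frac{1}{5003} + \left(13 + 11 \cdot 2\right) = - \frac{1}{5003} + \left(13 + 22\right) = - \frac{1}{5003} + 35 = \frac{175104}{5003}$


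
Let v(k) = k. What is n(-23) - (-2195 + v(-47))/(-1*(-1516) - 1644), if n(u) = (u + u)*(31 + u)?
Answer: -24673/64 ≈ -385.52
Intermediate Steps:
n(u) = 2*u*(31 + u) (n(u) = (2*u)*(31 + u) = 2*u*(31 + u))
n(-23) - (-2195 + v(-47))/(-1*(-1516) - 1644) = 2*(-23)*(31 - 23) - (-2195 - 47)/(-1*(-1516) - 1644) = 2*(-23)*8 - (-2242)/(1516 - 1644) = -368 - (-2242)/(-128) = -368 - (-2242)*(-1)/128 = -368 - 1*1121/64 = -368 - 1121/64 = -24673/64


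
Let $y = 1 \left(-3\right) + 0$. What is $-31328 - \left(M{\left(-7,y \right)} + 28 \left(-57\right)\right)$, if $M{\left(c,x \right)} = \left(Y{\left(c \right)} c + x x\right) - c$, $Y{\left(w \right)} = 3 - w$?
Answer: $-29678$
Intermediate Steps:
$y = -3$ ($y = -3 + 0 = -3$)
$M{\left(c,x \right)} = x^{2} - c + c \left(3 - c\right)$ ($M{\left(c,x \right)} = \left(\left(3 - c\right) c + x x\right) - c = \left(c \left(3 - c\right) + x^{2}\right) - c = \left(x^{2} + c \left(3 - c\right)\right) - c = x^{2} - c + c \left(3 - c\right)$)
$-31328 - \left(M{\left(-7,y \right)} + 28 \left(-57\right)\right) = -31328 - \left(\left(\left(-3\right)^{2} - -7 - - 7 \left(-3 - 7\right)\right) + 28 \left(-57\right)\right) = -31328 - \left(\left(9 + 7 - \left(-7\right) \left(-10\right)\right) - 1596\right) = -31328 - \left(\left(9 + 7 - 70\right) - 1596\right) = -31328 - \left(-54 - 1596\right) = -31328 - -1650 = -31328 + 1650 = -29678$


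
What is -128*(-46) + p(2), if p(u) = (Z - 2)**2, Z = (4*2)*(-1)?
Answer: 5988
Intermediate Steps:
Z = -8 (Z = 8*(-1) = -8)
p(u) = 100 (p(u) = (-8 - 2)**2 = (-10)**2 = 100)
-128*(-46) + p(2) = -128*(-46) + 100 = 5888 + 100 = 5988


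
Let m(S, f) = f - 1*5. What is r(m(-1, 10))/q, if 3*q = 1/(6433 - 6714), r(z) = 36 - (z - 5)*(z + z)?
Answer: -30348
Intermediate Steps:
m(S, f) = -5 + f (m(S, f) = f - 5 = -5 + f)
r(z) = 36 - 2*z*(-5 + z) (r(z) = 36 - (-5 + z)*2*z = 36 - 2*z*(-5 + z))
q = -1/843 (q = 1/(3*(6433 - 6714)) = (⅓)/(-281) = (⅓)*(-1/281) = -1/843 ≈ -0.0011862)
r(m(-1, 10))/q = (36 - 2*(-5 + 10)² + 10*(-5 + 10))/(-1/843) = (36 - 2*5² + 10*5)*(-843) = (36 - 2*25 + 50)*(-843) = (36 - 50 + 50)*(-843) = 36*(-843) = -30348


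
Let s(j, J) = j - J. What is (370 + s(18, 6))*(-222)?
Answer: -84804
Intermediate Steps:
(370 + s(18, 6))*(-222) = (370 + (18 - 1*6))*(-222) = (370 + (18 - 6))*(-222) = (370 + 12)*(-222) = 382*(-222) = -84804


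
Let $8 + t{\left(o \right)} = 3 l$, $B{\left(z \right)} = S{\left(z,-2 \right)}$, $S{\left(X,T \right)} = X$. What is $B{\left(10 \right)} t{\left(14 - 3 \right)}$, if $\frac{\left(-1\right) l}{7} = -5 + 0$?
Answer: $970$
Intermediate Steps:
$l = 35$ ($l = - 7 \left(-5 + 0\right) = \left(-7\right) \left(-5\right) = 35$)
$B{\left(z \right)} = z$
$t{\left(o \right)} = 97$ ($t{\left(o \right)} = -8 + 3 \cdot 35 = -8 + 105 = 97$)
$B{\left(10 \right)} t{\left(14 - 3 \right)} = 10 \cdot 97 = 970$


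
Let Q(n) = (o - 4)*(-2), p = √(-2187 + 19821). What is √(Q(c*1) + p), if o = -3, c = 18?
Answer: √(14 + √17634) ≈ 12.116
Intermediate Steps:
p = √17634 ≈ 132.79
Q(n) = 14 (Q(n) = (-3 - 4)*(-2) = -7*(-2) = 14)
√(Q(c*1) + p) = √(14 + √17634)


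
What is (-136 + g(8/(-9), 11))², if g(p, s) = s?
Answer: 15625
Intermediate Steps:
(-136 + g(8/(-9), 11))² = (-136 + 11)² = (-125)² = 15625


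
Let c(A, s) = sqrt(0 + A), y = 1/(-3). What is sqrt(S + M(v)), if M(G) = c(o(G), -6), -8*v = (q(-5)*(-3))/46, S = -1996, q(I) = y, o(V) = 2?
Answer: sqrt(-1996 + sqrt(2)) ≈ 44.661*I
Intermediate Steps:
y = -1/3 (y = 1*(-1/3) = -1/3 ≈ -0.33333)
q(I) = -1/3
c(A, s) = sqrt(A)
v = -1/368 (v = -(-1/3*(-3))/(8*46) = -1/(8*46) = -1/8*1/46 = -1/368 ≈ -0.0027174)
M(G) = sqrt(2)
sqrt(S + M(v)) = sqrt(-1996 + sqrt(2))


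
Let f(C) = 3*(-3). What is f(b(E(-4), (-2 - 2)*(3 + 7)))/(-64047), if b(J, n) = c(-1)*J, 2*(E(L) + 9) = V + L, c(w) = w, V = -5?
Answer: 3/21349 ≈ 0.00014052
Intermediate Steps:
E(L) = -23/2 + L/2 (E(L) = -9 + (-5 + L)/2 = -9 + (-5/2 + L/2) = -23/2 + L/2)
b(J, n) = -J
f(C) = -9
f(b(E(-4), (-2 - 2)*(3 + 7)))/(-64047) = -9/(-64047) = -9*(-1/64047) = 3/21349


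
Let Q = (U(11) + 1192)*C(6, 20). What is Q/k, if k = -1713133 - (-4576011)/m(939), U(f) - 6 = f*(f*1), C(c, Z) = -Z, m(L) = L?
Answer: 2064235/133671323 ≈ 0.015443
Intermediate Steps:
U(f) = 6 + f² (U(f) = 6 + f*(f*1) = 6 + f*f = 6 + f²)
k = -534685292/313 (k = -1713133 - (-4576011)/939 = -1713133 - 1*(-1525337/313) = -1713133 + 1525337/313 = -534685292/313 ≈ -1.7083e+6)
Q = -26380 (Q = ((6 + 11²) + 1192)*(-1*20) = ((6 + 121) + 1192)*(-20) = (127 + 1192)*(-20) = 1319*(-20) = -26380)
Q/k = -26380/(-534685292/313) = -26380*(-313/534685292) = 2064235/133671323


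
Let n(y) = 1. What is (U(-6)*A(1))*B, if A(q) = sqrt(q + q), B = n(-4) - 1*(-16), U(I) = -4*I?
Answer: 408*sqrt(2) ≈ 577.00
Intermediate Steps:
B = 17 (B = 1 - 1*(-16) = 1 + 16 = 17)
A(q) = sqrt(2)*sqrt(q) (A(q) = sqrt(2*q) = sqrt(2)*sqrt(q))
(U(-6)*A(1))*B = ((-4*(-6))*(sqrt(2)*sqrt(1)))*17 = (24*(sqrt(2)*1))*17 = (24*sqrt(2))*17 = 408*sqrt(2)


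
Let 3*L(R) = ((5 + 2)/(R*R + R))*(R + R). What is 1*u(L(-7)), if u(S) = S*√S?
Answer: -7*I*√7/27 ≈ -0.68594*I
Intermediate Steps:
L(R) = 14*R/(3*(R + R²)) (L(R) = (((5 + 2)/(R*R + R))*(R + R))/3 = ((7/(R² + R))*(2*R))/3 = ((7/(R + R²))*(2*R))/3 = (14*R/(R + R²))/3 = 14*R/(3*(R + R²)))
u(S) = S^(3/2)
1*u(L(-7)) = 1*(14/(3*(1 - 7)))^(3/2) = 1*((14/3)/(-6))^(3/2) = 1*((14/3)*(-⅙))^(3/2) = 1*(-7/9)^(3/2) = 1*(-7*I*√7/27) = -7*I*√7/27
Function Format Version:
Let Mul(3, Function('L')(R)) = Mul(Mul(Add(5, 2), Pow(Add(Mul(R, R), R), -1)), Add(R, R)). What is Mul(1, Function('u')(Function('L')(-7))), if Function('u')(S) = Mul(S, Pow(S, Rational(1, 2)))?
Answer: Mul(Rational(-7, 27), I, Pow(7, Rational(1, 2))) ≈ Mul(-0.68594, I)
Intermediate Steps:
Function('L')(R) = Mul(Rational(14, 3), R, Pow(Add(R, Pow(R, 2)), -1)) (Function('L')(R) = Mul(Rational(1, 3), Mul(Mul(Add(5, 2), Pow(Add(Mul(R, R), R), -1)), Add(R, R))) = Mul(Rational(1, 3), Mul(Mul(7, Pow(Add(Pow(R, 2), R), -1)), Mul(2, R))) = Mul(Rational(1, 3), Mul(Mul(7, Pow(Add(R, Pow(R, 2)), -1)), Mul(2, R))) = Mul(Rational(1, 3), Mul(14, R, Pow(Add(R, Pow(R, 2)), -1))) = Mul(Rational(14, 3), R, Pow(Add(R, Pow(R, 2)), -1)))
Function('u')(S) = Pow(S, Rational(3, 2))
Mul(1, Function('u')(Function('L')(-7))) = Mul(1, Pow(Mul(Rational(14, 3), Pow(Add(1, -7), -1)), Rational(3, 2))) = Mul(1, Pow(Mul(Rational(14, 3), Pow(-6, -1)), Rational(3, 2))) = Mul(1, Pow(Mul(Rational(14, 3), Rational(-1, 6)), Rational(3, 2))) = Mul(1, Pow(Rational(-7, 9), Rational(3, 2))) = Mul(1, Mul(Rational(-7, 27), I, Pow(7, Rational(1, 2)))) = Mul(Rational(-7, 27), I, Pow(7, Rational(1, 2)))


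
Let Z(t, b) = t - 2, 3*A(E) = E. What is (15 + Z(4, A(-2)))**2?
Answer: 289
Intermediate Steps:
A(E) = E/3
Z(t, b) = -2 + t
(15 + Z(4, A(-2)))**2 = (15 + (-2 + 4))**2 = (15 + 2)**2 = 17**2 = 289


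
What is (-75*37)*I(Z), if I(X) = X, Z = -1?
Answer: 2775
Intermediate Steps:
(-75*37)*I(Z) = -75*37*(-1) = -2775*(-1) = 2775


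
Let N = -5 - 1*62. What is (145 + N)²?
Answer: 6084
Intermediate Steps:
N = -67 (N = -5 - 62 = -67)
(145 + N)² = (145 - 67)² = 78² = 6084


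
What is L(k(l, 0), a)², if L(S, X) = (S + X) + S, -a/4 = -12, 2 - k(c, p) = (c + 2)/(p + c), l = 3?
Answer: 21316/9 ≈ 2368.4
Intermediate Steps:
k(c, p) = 2 - (2 + c)/(c + p) (k(c, p) = 2 - (c + 2)/(p + c) = 2 - (2 + c)/(c + p))
a = 48 (a = -4*(-12) = 48)
L(S, X) = X + 2*S
L(k(l, 0), a)² = (48 + 2*((-2 + 3 + 2*0)/(3 + 0)))² = (48 + 2*((-2 + 3 + 0)/3))² = (48 + 2*((⅓)*1))² = (48 + 2*(⅓))² = (48 + ⅔)² = (146/3)² = 21316/9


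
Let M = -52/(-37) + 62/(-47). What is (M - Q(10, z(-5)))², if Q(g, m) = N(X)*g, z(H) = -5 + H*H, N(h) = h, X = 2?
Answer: 1199236900/3024121 ≈ 396.56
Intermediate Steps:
z(H) = -5 + H²
Q(g, m) = 2*g
M = 150/1739 (M = -52*(-1/37) + 62*(-1/47) = 52/37 - 62/47 = 150/1739 ≈ 0.086257)
(M - Q(10, z(-5)))² = (150/1739 - 2*10)² = (150/1739 - 1*20)² = (150/1739 - 20)² = (-34630/1739)² = 1199236900/3024121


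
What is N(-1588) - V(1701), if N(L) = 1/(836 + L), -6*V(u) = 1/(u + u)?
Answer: -4915/3837456 ≈ -0.0012808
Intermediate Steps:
V(u) = -1/(12*u) (V(u) = -1/(6*(u + u)) = -1/(2*u)/6 = -1/(12*u))
N(-1588) - V(1701) = 1/(836 - 1588) - (-1)/(12*1701) = 1/(-752) - (-1)/(12*1701) = -1/752 - 1*(-1/20412) = -1/752 + 1/20412 = -4915/3837456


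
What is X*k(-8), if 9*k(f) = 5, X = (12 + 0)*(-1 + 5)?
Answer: 80/3 ≈ 26.667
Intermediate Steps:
X = 48 (X = 12*4 = 48)
k(f) = 5/9 (k(f) = (⅑)*5 = 5/9)
X*k(-8) = 48*(5/9) = 80/3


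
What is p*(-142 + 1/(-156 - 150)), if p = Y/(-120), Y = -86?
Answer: -1868479/18360 ≈ -101.77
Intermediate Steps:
p = 43/60 (p = -86/(-120) = -86*(-1/120) = 43/60 ≈ 0.71667)
p*(-142 + 1/(-156 - 150)) = 43*(-142 + 1/(-156 - 150))/60 = 43*(-142 + 1/(-306))/60 = 43*(-142 - 1/306)/60 = (43/60)*(-43453/306) = -1868479/18360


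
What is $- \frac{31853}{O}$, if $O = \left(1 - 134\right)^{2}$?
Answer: $- \frac{31853}{17689} \approx -1.8007$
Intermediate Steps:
$O = 17689$ ($O = \left(-133\right)^{2} = 17689$)
$- \frac{31853}{O} = - \frac{31853}{17689}$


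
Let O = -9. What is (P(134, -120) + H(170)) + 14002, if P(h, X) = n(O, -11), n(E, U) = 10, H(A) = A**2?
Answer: 42912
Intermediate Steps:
P(h, X) = 10
(P(134, -120) + H(170)) + 14002 = (10 + 170**2) + 14002 = (10 + 28900) + 14002 = 28910 + 14002 = 42912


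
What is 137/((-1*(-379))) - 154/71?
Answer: -48639/26909 ≈ -1.8075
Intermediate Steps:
137/((-1*(-379))) - 154/71 = 137/379 - 154*1/71 = 137*(1/379) - 154/71 = 137/379 - 154/71 = -48639/26909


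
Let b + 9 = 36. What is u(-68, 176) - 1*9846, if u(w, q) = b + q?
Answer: -9643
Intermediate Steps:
b = 27 (b = -9 + 36 = 27)
u(w, q) = 27 + q
u(-68, 176) - 1*9846 = (27 + 176) - 1*9846 = 203 - 9846 = -9643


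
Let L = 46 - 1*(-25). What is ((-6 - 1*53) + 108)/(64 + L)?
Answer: 49/135 ≈ 0.36296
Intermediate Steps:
L = 71 (L = 46 + 25 = 71)
((-6 - 1*53) + 108)/(64 + L) = ((-6 - 1*53) + 108)/(64 + 71) = ((-6 - 53) + 108)/135 = (-59 + 108)/135 = (1/135)*49 = 49/135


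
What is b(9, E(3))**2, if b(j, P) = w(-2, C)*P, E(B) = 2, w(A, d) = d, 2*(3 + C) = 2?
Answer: 16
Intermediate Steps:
C = -2 (C = -3 + (1/2)*2 = -3 + 1 = -2)
b(j, P) = -2*P
b(9, E(3))**2 = (-2*2)**2 = (-4)**2 = 16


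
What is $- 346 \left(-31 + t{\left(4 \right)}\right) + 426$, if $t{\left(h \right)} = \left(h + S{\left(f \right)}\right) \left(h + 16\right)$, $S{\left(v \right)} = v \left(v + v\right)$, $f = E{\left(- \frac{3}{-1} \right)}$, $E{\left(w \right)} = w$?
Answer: $-141088$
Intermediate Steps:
$f = 3$ ($f = - \frac{3}{-1} = \left(-3\right) \left(-1\right) = 3$)
$S{\left(v \right)} = 2 v^{2}$ ($S{\left(v \right)} = v 2 v = 2 v^{2}$)
$t{\left(h \right)} = \left(16 + h\right) \left(18 + h\right)$ ($t{\left(h \right)} = \left(h + 2 \cdot 3^{2}\right) \left(h + 16\right) = \left(h + 2 \cdot 9\right) \left(16 + h\right) = \left(h + 18\right) \left(16 + h\right) = \left(18 + h\right) \left(16 + h\right) = \left(16 + h\right) \left(18 + h\right)$)
$- 346 \left(-31 + t{\left(4 \right)}\right) + 426 = - 346 \left(-31 + \left(288 + 4^{2} + 34 \cdot 4\right)\right) + 426 = - 346 \left(-31 + \left(288 + 16 + 136\right)\right) + 426 = - 346 \left(-31 + 440\right) + 426 = \left(-346\right) 409 + 426 = -141514 + 426 = -141088$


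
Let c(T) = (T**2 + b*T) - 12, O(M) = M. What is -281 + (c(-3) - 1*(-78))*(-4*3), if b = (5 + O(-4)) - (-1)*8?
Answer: -857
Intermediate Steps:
b = 9 (b = (5 - 4) - (-1)*8 = 1 - 1*(-8) = 1 + 8 = 9)
c(T) = -12 + T**2 + 9*T (c(T) = (T**2 + 9*T) - 12 = -12 + T**2 + 9*T)
-281 + (c(-3) - 1*(-78))*(-4*3) = -281 + ((-12 + (-3)**2 + 9*(-3)) - 1*(-78))*(-4*3) = -281 + ((-12 + 9 - 27) + 78)*(-12) = -281 + (-30 + 78)*(-12) = -281 + 48*(-12) = -281 - 576 = -857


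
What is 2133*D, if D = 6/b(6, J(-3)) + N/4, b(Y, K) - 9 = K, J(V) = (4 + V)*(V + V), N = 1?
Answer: 19197/4 ≈ 4799.3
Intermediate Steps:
J(V) = 2*V*(4 + V) (J(V) = (4 + V)*(2*V) = 2*V*(4 + V))
b(Y, K) = 9 + K
D = 9/4 (D = 6/(9 + 2*(-3)*(4 - 3)) + 1/4 = 6/(9 + 2*(-3)*1) + 1*(1/4) = 6/(9 - 6) + 1/4 = 6/3 + 1/4 = 6*(1/3) + 1/4 = 2 + 1/4 = 9/4 ≈ 2.2500)
2133*D = 2133*(9/4) = 19197/4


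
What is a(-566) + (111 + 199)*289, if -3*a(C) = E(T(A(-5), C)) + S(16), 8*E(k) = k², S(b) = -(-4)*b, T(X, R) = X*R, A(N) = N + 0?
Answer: -488271/2 ≈ -2.4414e+5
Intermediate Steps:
A(N) = N
T(X, R) = R*X
S(b) = 4*b
E(k) = k²/8
a(C) = -64/3 - 25*C²/24 (a(C) = -((C*(-5))²/8 + 4*16)/3 = -((-5*C)²/8 + 64)/3 = -((25*C²)/8 + 64)/3 = -(25*C²/8 + 64)/3 = -(64 + 25*C²/8)/3 = -64/3 - 25*C²/24)
a(-566) + (111 + 199)*289 = (-64/3 - 25/24*(-566)²) + (111 + 199)*289 = (-64/3 - 25/24*320356) + 310*289 = (-64/3 - 2002225/6) + 89590 = -667451/2 + 89590 = -488271/2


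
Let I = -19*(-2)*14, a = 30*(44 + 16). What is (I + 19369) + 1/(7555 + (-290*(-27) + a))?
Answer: 341998686/17185 ≈ 19901.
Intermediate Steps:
a = 1800 (a = 30*60 = 1800)
I = 532 (I = 38*14 = 532)
(I + 19369) + 1/(7555 + (-290*(-27) + a)) = (532 + 19369) + 1/(7555 + (-290*(-27) + 1800)) = 19901 + 1/(7555 + (7830 + 1800)) = 19901 + 1/(7555 + 9630) = 19901 + 1/17185 = 341998686/17185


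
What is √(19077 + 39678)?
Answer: √58755 ≈ 242.39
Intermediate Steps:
√(19077 + 39678) = √58755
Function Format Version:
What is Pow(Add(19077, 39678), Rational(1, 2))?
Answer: Pow(58755, Rational(1, 2)) ≈ 242.39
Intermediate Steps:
Pow(Add(19077, 39678), Rational(1, 2)) = Pow(58755, Rational(1, 2))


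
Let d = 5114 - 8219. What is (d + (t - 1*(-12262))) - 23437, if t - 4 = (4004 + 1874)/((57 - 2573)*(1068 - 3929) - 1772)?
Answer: -51368642613/3598252 ≈ -14276.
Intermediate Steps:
t = 14395947/3598252 (t = 4 + (4004 + 1874)/((57 - 2573)*(1068 - 3929) - 1772) = 4 + 5878/(-2516*(-2861) - 1772) = 4 + 5878/(7198276 - 1772) = 4 + 5878/7196504 = 4 + 5878*(1/7196504) = 4 + 2939/3598252 = 14395947/3598252 ≈ 4.0008)
d = -3105
(d + (t - 1*(-12262))) - 23437 = (-3105 + (14395947/3598252 - 1*(-12262))) - 23437 = (-3105 + (14395947/3598252 + 12262)) - 23437 = (-3105 + 44136161971/3598252) - 23437 = 32963589511/3598252 - 23437 = -51368642613/3598252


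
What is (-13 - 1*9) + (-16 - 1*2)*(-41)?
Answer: 716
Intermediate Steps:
(-13 - 1*9) + (-16 - 1*2)*(-41) = (-13 - 9) + (-16 - 2)*(-41) = -22 - 18*(-41) = -22 + 738 = 716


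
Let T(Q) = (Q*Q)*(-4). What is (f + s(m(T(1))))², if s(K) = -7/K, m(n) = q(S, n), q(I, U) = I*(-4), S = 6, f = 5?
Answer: 16129/576 ≈ 28.002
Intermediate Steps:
q(I, U) = -4*I
T(Q) = -4*Q² (T(Q) = Q²*(-4) = -4*Q²)
m(n) = -24 (m(n) = -4*6 = -24)
(f + s(m(T(1))))² = (5 - 7/(-24))² = (5 - 7*(-1/24))² = (5 + 7/24)² = (127/24)² = 16129/576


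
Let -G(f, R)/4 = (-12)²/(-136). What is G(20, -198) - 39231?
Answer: -666855/17 ≈ -39227.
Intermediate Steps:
G(f, R) = 72/17 (G(f, R) = -4*(-12)²/(-136) = -576*(-1)/136 = -4*(-18/17) = 72/17)
G(20, -198) - 39231 = 72/17 - 39231 = -666855/17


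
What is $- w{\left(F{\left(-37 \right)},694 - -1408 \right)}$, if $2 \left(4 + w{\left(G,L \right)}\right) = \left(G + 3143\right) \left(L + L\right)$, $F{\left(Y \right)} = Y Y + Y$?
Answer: $-9406446$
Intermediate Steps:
$F{\left(Y \right)} = Y + Y^{2}$ ($F{\left(Y \right)} = Y^{2} + Y = Y + Y^{2}$)
$w{\left(G,L \right)} = -4 + L \left(3143 + G\right)$ ($w{\left(G,L \right)} = -4 + \frac{\left(G + 3143\right) \left(L + L\right)}{2} = -4 + \frac{\left(3143 + G\right) 2 L}{2} = -4 + \frac{2 L \left(3143 + G\right)}{2} = -4 + L \left(3143 + G\right)$)
$- w{\left(F{\left(-37 \right)},694 - -1408 \right)} = - (-4 + 3143 \left(694 - -1408\right) + - 37 \left(1 - 37\right) \left(694 - -1408\right)) = - (-4 + 3143 \left(694 + 1408\right) + \left(-37\right) \left(-36\right) \left(694 + 1408\right)) = - (-4 + 3143 \cdot 2102 + 1332 \cdot 2102) = - (-4 + 6606586 + 2799864) = \left(-1\right) 9406446 = -9406446$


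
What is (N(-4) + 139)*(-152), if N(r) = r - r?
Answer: -21128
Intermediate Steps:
N(r) = 0
(N(-4) + 139)*(-152) = (0 + 139)*(-152) = 139*(-152) = -21128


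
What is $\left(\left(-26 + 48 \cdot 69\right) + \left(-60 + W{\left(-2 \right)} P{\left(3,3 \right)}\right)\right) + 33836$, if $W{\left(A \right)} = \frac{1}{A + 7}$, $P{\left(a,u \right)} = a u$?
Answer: $\frac{185319}{5} \approx 37064.0$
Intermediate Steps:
$W{\left(A \right)} = \frac{1}{7 + A}$
$\left(\left(-26 + 48 \cdot 69\right) + \left(-60 + W{\left(-2 \right)} P{\left(3,3 \right)}\right)\right) + 33836 = \left(\left(-26 + 48 \cdot 69\right) - \left(60 - \frac{3 \cdot 3}{7 - 2}\right)\right) + 33836 = \left(\left(-26 + 3312\right) - \left(60 - \frac{1}{5} \cdot 9\right)\right) + 33836 = \left(3286 + \left(-60 + \frac{1}{5} \cdot 9\right)\right) + 33836 = \left(3286 + \left(-60 + \frac{9}{5}\right)\right) + 33836 = \left(3286 - \frac{291}{5}\right) + 33836 = \frac{16139}{5} + 33836 = \frac{185319}{5}$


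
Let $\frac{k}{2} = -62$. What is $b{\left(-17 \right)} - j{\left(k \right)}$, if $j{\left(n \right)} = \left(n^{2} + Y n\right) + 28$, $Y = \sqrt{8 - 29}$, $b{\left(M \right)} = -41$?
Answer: $-15445 + 124 i \sqrt{21} \approx -15445.0 + 568.24 i$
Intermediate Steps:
$Y = i \sqrt{21}$ ($Y = \sqrt{-21} = i \sqrt{21} \approx 4.5826 i$)
$k = -124$ ($k = 2 \left(-62\right) = -124$)
$j{\left(n \right)} = 28 + n^{2} + i n \sqrt{21}$ ($j{\left(n \right)} = \left(n^{2} + i \sqrt{21} n\right) + 28 = \left(n^{2} + i n \sqrt{21}\right) + 28 = 28 + n^{2} + i n \sqrt{21}$)
$b{\left(-17 \right)} - j{\left(k \right)} = -41 - \left(28 + \left(-124\right)^{2} + i \left(-124\right) \sqrt{21}\right) = -41 - \left(28 + 15376 - 124 i \sqrt{21}\right) = -41 - \left(15404 - 124 i \sqrt{21}\right) = -15445 + 124 i \sqrt{21}$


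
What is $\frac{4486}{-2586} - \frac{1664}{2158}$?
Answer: $- \frac{268921}{107319} \approx -2.5058$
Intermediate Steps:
$\frac{4486}{-2586} - \frac{1664}{2158} = 4486 \left(- \frac{1}{2586}\right) - \frac{64}{83} = - \frac{2243}{1293} - \frac{64}{83} = - \frac{268921}{107319}$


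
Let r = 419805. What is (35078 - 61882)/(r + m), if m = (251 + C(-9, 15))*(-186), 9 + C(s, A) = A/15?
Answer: -26804/374607 ≈ -0.071552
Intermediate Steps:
C(s, A) = -9 + A/15
m = -45198 (m = (251 + (-9 + (1/15)*15))*(-186) = (251 + (-9 + 1))*(-186) = (251 - 8)*(-186) = 243*(-186) = -45198)
(35078 - 61882)/(r + m) = (35078 - 61882)/(419805 - 45198) = -26804/374607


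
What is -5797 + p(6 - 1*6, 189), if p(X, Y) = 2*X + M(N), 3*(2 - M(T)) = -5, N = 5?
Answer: -17380/3 ≈ -5793.3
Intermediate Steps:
M(T) = 11/3 (M(T) = 2 - ⅓*(-5) = 2 + 5/3 = 11/3)
p(X, Y) = 11/3 + 2*X (p(X, Y) = 2*X + 11/3 = 11/3 + 2*X)
-5797 + p(6 - 1*6, 189) = -5797 + (11/3 + 2*(6 - 1*6)) = -5797 + (11/3 + 2*(6 - 6)) = -5797 + (11/3 + 2*0) = -5797 + (11/3 + 0) = -5797 + 11/3 = -17380/3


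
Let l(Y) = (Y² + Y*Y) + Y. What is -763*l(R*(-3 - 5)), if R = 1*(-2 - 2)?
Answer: -1587040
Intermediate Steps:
R = -4 (R = 1*(-4) = -4)
l(Y) = Y + 2*Y² (l(Y) = (Y² + Y²) + Y = 2*Y² + Y = Y + 2*Y²)
-763*l(R*(-3 - 5)) = -763*(-4*(-3 - 5))*(1 + 2*(-4*(-3 - 5))) = -763*(-4*(-8))*(1 + 2*(-4*(-8))) = -24416*(1 + 2*32) = -24416*(1 + 64) = -24416*65 = -763*2080 = -1587040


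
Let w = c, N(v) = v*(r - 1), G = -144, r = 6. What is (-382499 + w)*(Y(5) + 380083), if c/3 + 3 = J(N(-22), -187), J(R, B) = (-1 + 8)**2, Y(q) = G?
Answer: -145273855979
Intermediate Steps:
N(v) = 5*v (N(v) = v*(6 - 1) = v*5 = 5*v)
Y(q) = -144
J(R, B) = 49 (J(R, B) = 7**2 = 49)
c = 138 (c = -9 + 3*49 = -9 + 147 = 138)
w = 138
(-382499 + w)*(Y(5) + 380083) = (-382499 + 138)*(-144 + 380083) = -382361*379939 = -145273855979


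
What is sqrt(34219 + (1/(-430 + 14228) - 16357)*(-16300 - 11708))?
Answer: 7*sqrt(445035235091071)/6899 ≈ 21405.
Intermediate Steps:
sqrt(34219 + (1/(-430 + 14228) - 16357)*(-16300 - 11708)) = sqrt(34219 + (1/13798 - 16357)*(-28008)) = sqrt(34219 - 225693885/13798*(-28008)) = sqrt(34219 + 3160617165540/6899) = sqrt(3160853242421/6899) = 7*sqrt(445035235091071)/6899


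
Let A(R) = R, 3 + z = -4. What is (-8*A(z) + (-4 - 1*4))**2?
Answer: 2304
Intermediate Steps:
z = -7 (z = -3 - 4 = -7)
(-8*A(z) + (-4 - 1*4))**2 = (-8*(-7) + (-4 - 1*4))**2 = (56 + (-4 - 4))**2 = (56 - 8)**2 = 48**2 = 2304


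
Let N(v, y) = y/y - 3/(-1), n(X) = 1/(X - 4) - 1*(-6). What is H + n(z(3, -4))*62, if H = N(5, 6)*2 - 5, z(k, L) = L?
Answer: 1469/4 ≈ 367.25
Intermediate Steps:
n(X) = 6 + 1/(-4 + X) (n(X) = 1/(-4 + X) + 6 = 6 + 1/(-4 + X))
N(v, y) = 4 (N(v, y) = 1 - 3*(-1) = 1 + 3 = 4)
H = 3 (H = 4*2 - 5 = 8 - 5 = 3)
H + n(z(3, -4))*62 = 3 + ((-23 + 6*(-4))/(-4 - 4))*62 = 3 + ((-23 - 24)/(-8))*62 = 3 - 1/8*(-47)*62 = 3 + (47/8)*62 = 3 + 1457/4 = 1469/4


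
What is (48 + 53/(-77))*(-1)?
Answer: -3643/77 ≈ -47.312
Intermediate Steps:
(48 + 53/(-77))*(-1) = (48 + 53*(-1/77))*(-1) = (48 - 53/77)*(-1) = (3643/77)*(-1) = -3643/77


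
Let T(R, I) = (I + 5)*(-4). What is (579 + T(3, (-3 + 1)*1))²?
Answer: 321489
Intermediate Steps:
T(R, I) = -20 - 4*I (T(R, I) = (5 + I)*(-4) = -20 - 4*I)
(579 + T(3, (-3 + 1)*1))² = (579 + (-20 - 4*(-3 + 1)))² = (579 + (-20 - (-8)))² = (579 + (-20 - 4*(-2)))² = (579 + (-20 + 8))² = (579 - 12)² = 567² = 321489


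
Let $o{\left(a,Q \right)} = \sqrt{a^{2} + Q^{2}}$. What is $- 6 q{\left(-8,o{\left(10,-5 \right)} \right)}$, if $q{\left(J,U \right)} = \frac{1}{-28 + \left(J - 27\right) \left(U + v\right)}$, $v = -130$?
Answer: $- \frac{3876}{2899337} - \frac{150 \sqrt{5}}{2899337} \approx -0.0014525$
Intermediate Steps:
$o{\left(a,Q \right)} = \sqrt{Q^{2} + a^{2}}$
$q{\left(J,U \right)} = \frac{1}{-28 + \left(-130 + U\right) \left(-27 + J\right)}$ ($q{\left(J,U \right)} = \frac{1}{-28 + \left(J - 27\right) \left(U - 130\right)} = \frac{1}{-28 + \left(-27 + J\right) \left(-130 + U\right)} = \frac{1}{-28 + \left(-130 + U\right) \left(-27 + J\right)}$)
$- 6 q{\left(-8,o{\left(10,-5 \right)} \right)} = - \frac{6}{3482 - -1040 - 27 \sqrt{\left(-5\right)^{2} + 10^{2}} - 8 \sqrt{\left(-5\right)^{2} + 10^{2}}} = - \frac{6}{3482 + 1040 - 27 \sqrt{25 + 100} - 8 \sqrt{25 + 100}} = - \frac{6}{3482 + 1040 - 27 \sqrt{125} - 8 \sqrt{125}} = - \frac{6}{3482 + 1040 - 27 \cdot 5 \sqrt{5} - 8 \cdot 5 \sqrt{5}} = - \frac{6}{3482 + 1040 - 135 \sqrt{5} - 40 \sqrt{5}} = - \frac{6}{4522 - 175 \sqrt{5}}$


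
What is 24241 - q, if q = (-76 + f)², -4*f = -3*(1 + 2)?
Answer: 300831/16 ≈ 18802.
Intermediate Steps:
f = 9/4 (f = -(-3)*(1 + 2)/4 = -(-3)*3/4 = -¼*(-9) = 9/4 ≈ 2.2500)
q = 87025/16 (q = (-76 + 9/4)² = (-295/4)² = 87025/16 ≈ 5439.1)
24241 - q = 24241 - 1*87025/16 = 24241 - 87025/16 = 300831/16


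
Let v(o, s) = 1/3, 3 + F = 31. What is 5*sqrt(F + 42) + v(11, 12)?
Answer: 1/3 + 5*sqrt(70) ≈ 42.166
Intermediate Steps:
F = 28 (F = -3 + 31 = 28)
v(o, s) = 1/3
5*sqrt(F + 42) + v(11, 12) = 5*sqrt(28 + 42) + 1/3 = 5*sqrt(70) + 1/3 = 1/3 + 5*sqrt(70)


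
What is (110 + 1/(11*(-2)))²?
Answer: 5851561/484 ≈ 12090.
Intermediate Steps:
(110 + 1/(11*(-2)))² = (110 + 1/(-22))² = (110 - 1/22)² = (2419/22)² = 5851561/484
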